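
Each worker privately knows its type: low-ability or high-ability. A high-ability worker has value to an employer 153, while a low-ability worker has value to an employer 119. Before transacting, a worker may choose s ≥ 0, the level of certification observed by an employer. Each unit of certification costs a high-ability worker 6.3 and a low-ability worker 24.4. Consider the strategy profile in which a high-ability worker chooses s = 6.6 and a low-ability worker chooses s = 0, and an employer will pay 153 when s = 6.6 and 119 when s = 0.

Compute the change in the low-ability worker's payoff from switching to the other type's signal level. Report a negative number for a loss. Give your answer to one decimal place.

Playing s = 0 the low-ability worker receives 119.
Deviating to s = 6.6 brings payment 153 at cost 24.4 × 6.6 = 161.04, netting -8.04.
Gain from deviating: -8.04 − 119 = -127.04, i.e. -127.0 to one decimal place.
The gain is negative, so the low-ability type's incentive-compatibility constraint is satisfied.

-127.0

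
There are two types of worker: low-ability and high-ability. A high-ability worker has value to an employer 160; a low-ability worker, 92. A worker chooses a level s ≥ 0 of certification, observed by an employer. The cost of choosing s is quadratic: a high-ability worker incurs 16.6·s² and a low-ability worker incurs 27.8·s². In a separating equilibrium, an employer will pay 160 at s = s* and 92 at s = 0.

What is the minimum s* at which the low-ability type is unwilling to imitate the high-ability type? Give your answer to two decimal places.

The low-ability type at s = 0 receives 92; imitating at s* yields 160 − 27.8·s*².
Indifference: 92 = 160 − 27.8·s*², so s*² = (160 − 92) / 27.8 ≈ 2.4460.
s* = √2.4460 ≈ 1.56.

1.56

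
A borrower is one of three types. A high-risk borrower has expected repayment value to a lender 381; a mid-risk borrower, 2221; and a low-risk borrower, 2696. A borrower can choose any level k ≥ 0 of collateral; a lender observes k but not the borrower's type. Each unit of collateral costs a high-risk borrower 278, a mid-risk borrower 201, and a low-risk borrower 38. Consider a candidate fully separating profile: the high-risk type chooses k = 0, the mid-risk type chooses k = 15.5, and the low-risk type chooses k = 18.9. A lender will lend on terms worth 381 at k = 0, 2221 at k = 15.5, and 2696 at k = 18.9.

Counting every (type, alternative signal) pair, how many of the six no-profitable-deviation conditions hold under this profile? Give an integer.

Low-risk (own payoff 2696 − 38×18.9 = 1977.8): to k=0 gives 381 → no gain ✓; to k=15.5 gives 2221 − 38×15.5 = 1632 → no gain ✓.
Mid-risk (own payoff 2221 − 201×15.5 = -894.5): to k=0 gives 381 → profitable ✗; to k=18.9 gives 2696 − 201×18.9 = -1102.9 → no gain ✓.
High-risk (own payoff 381): to k=15.5 gives 2221 − 278×15.5 = -2088 → no gain ✓; to k=18.9 gives 2696 − 278×18.9 = -2558.2 → no gain ✓.
5 of the 6 constraints hold; not an equilibrium.

5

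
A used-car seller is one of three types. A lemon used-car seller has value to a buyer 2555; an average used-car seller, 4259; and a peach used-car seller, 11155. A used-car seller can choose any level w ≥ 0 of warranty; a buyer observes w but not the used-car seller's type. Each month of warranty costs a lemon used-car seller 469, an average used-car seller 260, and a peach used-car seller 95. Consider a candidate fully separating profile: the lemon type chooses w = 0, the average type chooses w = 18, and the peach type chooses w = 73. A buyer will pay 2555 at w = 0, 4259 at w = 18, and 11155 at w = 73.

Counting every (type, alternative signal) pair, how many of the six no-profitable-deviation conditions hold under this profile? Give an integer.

5

Average (own payoff 4259 − 260×18 = -421): to w=0 gives 2555 → profitable ✗; to w=73 gives 11155 − 260×73 = -7825 → no gain ✓.
Peach (own payoff 11155 − 95×73 = 4220): to w=0 gives 2555 → no gain ✓; to w=18 gives 4259 − 95×18 = 2549 → no gain ✓.
Lemon (own payoff 2555): to w=18 gives 4259 − 469×18 = -4183 → no gain ✓; to w=73 gives 11155 − 469×73 = -23082 → no gain ✓.
5 of the 6 constraints hold; not an equilibrium.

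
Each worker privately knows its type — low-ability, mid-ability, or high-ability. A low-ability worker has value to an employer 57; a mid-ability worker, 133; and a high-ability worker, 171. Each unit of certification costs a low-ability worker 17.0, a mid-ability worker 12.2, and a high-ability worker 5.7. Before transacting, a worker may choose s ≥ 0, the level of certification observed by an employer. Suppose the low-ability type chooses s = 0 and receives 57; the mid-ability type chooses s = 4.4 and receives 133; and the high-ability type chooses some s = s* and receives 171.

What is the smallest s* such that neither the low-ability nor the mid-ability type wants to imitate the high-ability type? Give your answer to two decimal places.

Low-ability type (on-path payoff 57) won't mimic when 57 ≥ 171 − 17.0·s*, i.e. s* ≥ 6.71.
Mid-ability type (on-path payoff 133 − 12.2×4.4 = 79.32) won't mimic when 79.32 ≥ 171 − 12.2·s*, i.e. s* ≥ 7.51.
Both must hold, so s* = max(6.71, 7.51) = 7.51. The mid-ability type's constraint binds.

7.51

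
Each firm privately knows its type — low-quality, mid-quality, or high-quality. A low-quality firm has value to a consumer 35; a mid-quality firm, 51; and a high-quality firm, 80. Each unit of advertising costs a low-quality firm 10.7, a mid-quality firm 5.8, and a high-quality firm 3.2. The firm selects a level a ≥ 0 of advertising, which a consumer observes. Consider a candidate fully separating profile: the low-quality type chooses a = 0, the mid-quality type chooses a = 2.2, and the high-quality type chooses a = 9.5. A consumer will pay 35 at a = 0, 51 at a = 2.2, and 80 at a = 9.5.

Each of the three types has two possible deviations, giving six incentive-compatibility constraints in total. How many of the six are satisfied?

Low-quality (own payoff 35): to a=2.2 gives 51 − 10.7×2.2 = 27.46 → no gain ✓; to a=9.5 gives 80 − 10.7×9.5 = -21.65 → no gain ✓.
High-quality (own payoff 80 − 3.2×9.5 = 49.6): to a=0 gives 35 → no gain ✓; to a=2.2 gives 51 − 3.2×2.2 = 43.96 → no gain ✓.
Mid-quality (own payoff 51 − 5.8×2.2 = 38.24): to a=0 gives 35 → no gain ✓; to a=9.5 gives 80 − 5.8×9.5 = 24.9 → no gain ✓.
6 of the 6 constraints hold; this profile is a separating equilibrium.

6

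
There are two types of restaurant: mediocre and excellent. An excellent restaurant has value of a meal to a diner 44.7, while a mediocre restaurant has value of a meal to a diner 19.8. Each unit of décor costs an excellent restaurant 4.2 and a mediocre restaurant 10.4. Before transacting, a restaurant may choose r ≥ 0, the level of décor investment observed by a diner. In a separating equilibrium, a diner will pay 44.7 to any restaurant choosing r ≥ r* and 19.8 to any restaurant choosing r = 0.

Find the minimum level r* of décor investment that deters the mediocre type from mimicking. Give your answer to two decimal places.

A mediocre restaurant choosing r = 0 receives 19.8.
Imitating at r* instead would pay 44.7 at cost 10.4·r*, netting 44.7 − 10.4·r*.
Indifference: 19.8 = 44.7 − 10.4·r*, so r* = (44.7 − 19.8) / 10.4 ≈ 2.39.
This is the mediocre type's binding incentive-compatibility constraint; any r ≥ 2.39 sustains separation on that side.

2.39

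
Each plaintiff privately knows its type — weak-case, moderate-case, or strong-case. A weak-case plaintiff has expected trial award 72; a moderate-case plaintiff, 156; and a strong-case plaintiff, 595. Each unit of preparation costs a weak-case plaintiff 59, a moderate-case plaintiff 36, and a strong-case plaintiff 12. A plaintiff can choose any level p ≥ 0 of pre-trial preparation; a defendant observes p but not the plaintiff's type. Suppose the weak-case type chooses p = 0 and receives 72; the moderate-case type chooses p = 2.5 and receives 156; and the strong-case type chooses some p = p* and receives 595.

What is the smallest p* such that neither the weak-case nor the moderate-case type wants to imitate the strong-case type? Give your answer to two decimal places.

Moderate-case type (on-path payoff 156 − 36×2.5 = 66) won't mimic when 66 ≥ 595 − 36·p*, i.e. p* ≥ 14.69.
Weak-case type (on-path payoff 72) won't mimic when 72 ≥ 595 − 59·p*, i.e. p* ≥ 8.86.
Both must hold, so p* = max(8.86, 14.69) = 14.69. The moderate-case type's constraint binds.

14.69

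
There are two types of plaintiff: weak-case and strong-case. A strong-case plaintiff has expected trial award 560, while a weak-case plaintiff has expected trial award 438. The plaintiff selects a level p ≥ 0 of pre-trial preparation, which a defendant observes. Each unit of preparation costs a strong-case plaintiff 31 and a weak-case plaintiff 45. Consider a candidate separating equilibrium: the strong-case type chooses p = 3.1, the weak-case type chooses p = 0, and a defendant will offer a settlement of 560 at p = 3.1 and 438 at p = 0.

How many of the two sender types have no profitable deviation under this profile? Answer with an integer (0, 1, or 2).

2

Weak-case type: stay at 0 → 438; mimic → 560 − 45 × 3.1 = 420.5. IC holds (438 ≥ 420.5).
Strong-case type: signal → 560 − 31 × 3.1 = 463.9; deviate to 0 → 438. IC holds (463.9 ≥ 438).
2 of 2 constraints hold, so this is a separating equilibrium.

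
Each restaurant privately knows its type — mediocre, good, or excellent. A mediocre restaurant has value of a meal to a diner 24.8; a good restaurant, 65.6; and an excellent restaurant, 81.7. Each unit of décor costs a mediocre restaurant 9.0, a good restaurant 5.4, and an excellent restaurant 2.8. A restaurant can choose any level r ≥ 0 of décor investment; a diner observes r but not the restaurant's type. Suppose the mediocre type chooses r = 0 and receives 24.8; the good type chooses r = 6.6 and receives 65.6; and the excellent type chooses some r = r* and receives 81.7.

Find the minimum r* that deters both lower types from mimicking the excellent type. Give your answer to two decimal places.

9.58

Mediocre type (on-path payoff 24.8) won't mimic when 24.8 ≥ 81.7 − 9.0·r*, i.e. r* ≥ 6.32.
Good type (on-path payoff 65.6 − 5.4×6.6 = 29.96) won't mimic when 29.96 ≥ 81.7 − 5.4·r*, i.e. r* ≥ 9.58.
Both must hold, so r* = max(6.32, 9.58) = 9.58. The good type's constraint binds.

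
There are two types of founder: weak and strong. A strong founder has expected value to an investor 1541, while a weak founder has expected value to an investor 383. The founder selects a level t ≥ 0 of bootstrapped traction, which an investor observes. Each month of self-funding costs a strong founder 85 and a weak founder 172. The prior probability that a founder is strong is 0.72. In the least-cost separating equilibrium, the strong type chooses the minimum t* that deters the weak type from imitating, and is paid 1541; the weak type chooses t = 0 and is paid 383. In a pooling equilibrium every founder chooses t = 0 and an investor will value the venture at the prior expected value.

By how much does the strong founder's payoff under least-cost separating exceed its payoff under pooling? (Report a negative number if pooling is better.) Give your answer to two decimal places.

-248.03

Least-cost separating signal: t* solves 383 = 1541 − 172·t*, so t* = (1541 − 383)/172 ≈ 6.7326.
Strong type's separating payoff: 1541 − 85 × t* = 1541 − 85 × (1541 − 383)/172 = 1541 − 98430/172 ≈ 968.7326.
Pooling payoff: 0.72 × 1541 + 0.28 × 383 = 1216.76.
Difference: 968.7326 − 1216.76 = -248.0274, i.e. -248.03 to two decimal places.
The strong type would prefer the pooling outcome.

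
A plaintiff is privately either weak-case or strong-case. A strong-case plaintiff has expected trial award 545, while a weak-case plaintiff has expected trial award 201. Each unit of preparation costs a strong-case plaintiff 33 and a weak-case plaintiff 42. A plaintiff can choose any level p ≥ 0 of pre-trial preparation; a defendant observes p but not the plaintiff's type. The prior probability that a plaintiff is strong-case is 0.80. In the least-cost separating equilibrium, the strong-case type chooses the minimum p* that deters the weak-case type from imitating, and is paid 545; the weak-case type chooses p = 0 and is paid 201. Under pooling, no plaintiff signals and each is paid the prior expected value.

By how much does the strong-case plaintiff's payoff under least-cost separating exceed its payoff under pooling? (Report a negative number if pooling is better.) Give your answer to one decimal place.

-201.5

Least-cost separating signal: p* solves 201 = 545 − 42·p*, so p* = (545 − 201)/42 ≈ 8.1905.
Strong-case type's separating payoff: 545 − 33 × p* = 545 − 33 × (545 − 201)/42 = 545 − 11352/42 ≈ 274.714.
Pooling payoff: 0.80 × 545 + 0.20 × 201 = 476.2.
Difference: 274.714 − 476.2 = -201.486, i.e. -201.5 to one decimal place.
The strong-case type would prefer the pooling outcome.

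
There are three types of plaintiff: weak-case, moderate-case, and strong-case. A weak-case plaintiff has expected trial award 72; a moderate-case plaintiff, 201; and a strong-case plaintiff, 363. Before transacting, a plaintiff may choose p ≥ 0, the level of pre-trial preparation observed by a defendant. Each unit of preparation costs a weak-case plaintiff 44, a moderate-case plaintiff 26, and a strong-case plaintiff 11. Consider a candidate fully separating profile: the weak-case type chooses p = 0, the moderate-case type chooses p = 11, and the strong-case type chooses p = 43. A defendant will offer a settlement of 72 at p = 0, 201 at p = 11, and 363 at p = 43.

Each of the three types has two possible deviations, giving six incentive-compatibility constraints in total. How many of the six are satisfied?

3

Weak-case (own payoff 72): to p=11 gives 201 − 44×11 = -283 → no gain ✓; to p=43 gives 363 − 44×43 = -1529 → no gain ✓.
Strong-case (own payoff 363 − 11×43 = -110): to p=0 gives 72 → profitable ✗; to p=11 gives 201 − 11×11 = 80 → profitable ✗.
Moderate-case (own payoff 201 − 26×11 = -85): to p=0 gives 72 → profitable ✗; to p=43 gives 363 − 26×43 = -755 → no gain ✓.
3 of the 6 constraints hold; not an equilibrium.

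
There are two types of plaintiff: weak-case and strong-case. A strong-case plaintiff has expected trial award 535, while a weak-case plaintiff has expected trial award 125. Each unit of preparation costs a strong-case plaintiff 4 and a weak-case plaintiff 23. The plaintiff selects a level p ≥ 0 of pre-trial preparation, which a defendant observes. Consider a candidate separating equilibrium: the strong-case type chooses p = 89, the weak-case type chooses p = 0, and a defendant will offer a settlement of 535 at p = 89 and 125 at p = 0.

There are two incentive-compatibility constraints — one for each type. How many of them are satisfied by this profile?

2

Strong-case type: signal → 535 − 4 × 89 = 179; deviate to 0 → 125. IC holds (179 ≥ 125).
Weak-case type: stay at 0 → 125; mimic → 535 − 23 × 89 = -1512. IC holds (125 ≥ -1512).
2 of 2 constraints hold, so this is a separating equilibrium.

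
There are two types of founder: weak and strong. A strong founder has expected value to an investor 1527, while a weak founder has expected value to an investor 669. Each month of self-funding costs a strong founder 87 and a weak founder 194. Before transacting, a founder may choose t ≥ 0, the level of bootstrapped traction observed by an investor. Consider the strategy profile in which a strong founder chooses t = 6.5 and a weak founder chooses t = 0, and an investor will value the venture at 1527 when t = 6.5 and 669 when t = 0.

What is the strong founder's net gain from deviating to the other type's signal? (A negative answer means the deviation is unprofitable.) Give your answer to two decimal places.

Playing t = 6.5 the strong founder receives 1527 − 87 × 6.5 = 961.5.
Deviating to t = 0 yields 669 instead.
Gain from deviating: 669 − 961.5 = -292.50.
The gain is negative, so the strong type's incentive-compatibility constraint is satisfied.

-292.50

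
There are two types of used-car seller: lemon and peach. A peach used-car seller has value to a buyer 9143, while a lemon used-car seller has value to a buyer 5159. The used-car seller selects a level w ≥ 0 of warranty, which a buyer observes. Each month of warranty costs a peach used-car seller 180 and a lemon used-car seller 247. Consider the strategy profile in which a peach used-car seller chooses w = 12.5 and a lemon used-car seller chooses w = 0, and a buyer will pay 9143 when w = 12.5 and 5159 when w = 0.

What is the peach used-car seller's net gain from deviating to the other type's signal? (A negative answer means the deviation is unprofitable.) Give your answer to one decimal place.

-1734.0

Playing w = 12.5 the peach used-car seller receives 9143 − 180 × 12.5 = 6893.
Deviating to w = 0 yields 5159 instead.
Gain from deviating: 5159 − 6893 = -1734.0.
The gain is negative, so the peach type's incentive-compatibility constraint is satisfied.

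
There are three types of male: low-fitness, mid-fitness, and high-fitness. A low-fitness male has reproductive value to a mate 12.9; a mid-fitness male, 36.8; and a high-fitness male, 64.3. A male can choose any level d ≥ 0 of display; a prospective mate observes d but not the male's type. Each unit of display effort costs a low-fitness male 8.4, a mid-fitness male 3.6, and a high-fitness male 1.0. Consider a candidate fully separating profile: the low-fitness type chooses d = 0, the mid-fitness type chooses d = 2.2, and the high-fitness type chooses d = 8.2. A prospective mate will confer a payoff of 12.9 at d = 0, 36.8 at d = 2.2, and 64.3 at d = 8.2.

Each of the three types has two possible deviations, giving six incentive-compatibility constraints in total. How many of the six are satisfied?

4

Low-fitness (own payoff 12.9): to d=2.2 gives 36.8 − 8.4×2.2 = 18.32 → profitable ✗; to d=8.2 gives 64.3 − 8.4×8.2 = -4.58 → no gain ✓.
Mid-fitness (own payoff 36.8 − 3.6×2.2 = 28.88): to d=0 gives 12.9 → no gain ✓; to d=8.2 gives 64.3 − 3.6×8.2 = 34.78 → profitable ✗.
High-fitness (own payoff 64.3 − 1.0×8.2 = 56.1): to d=0 gives 12.9 → no gain ✓; to d=2.2 gives 36.8 − 1.0×2.2 = 34.6 → no gain ✓.
4 of the 6 constraints hold; not an equilibrium.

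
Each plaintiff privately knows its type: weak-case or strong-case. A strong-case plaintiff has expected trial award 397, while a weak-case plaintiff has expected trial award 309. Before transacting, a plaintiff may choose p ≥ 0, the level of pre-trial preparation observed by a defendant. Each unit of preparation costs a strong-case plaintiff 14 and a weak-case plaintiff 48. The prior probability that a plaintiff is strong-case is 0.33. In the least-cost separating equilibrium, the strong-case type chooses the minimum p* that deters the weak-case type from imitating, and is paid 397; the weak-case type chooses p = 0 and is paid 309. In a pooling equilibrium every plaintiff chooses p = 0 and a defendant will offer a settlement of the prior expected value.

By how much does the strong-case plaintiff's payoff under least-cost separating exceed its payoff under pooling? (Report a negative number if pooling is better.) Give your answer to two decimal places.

Least-cost separating signal: p* solves 309 = 397 − 48·p*, so p* = (397 − 309)/48 ≈ 1.8333.
Strong-case type's separating payoff: 397 − 14 × p* = 397 − 14 × (397 − 309)/48 = 397 − 1232/48 ≈ 371.3333.
Pooling payoff: 0.33 × 397 + 0.67 × 309 = 338.04.
Difference: 371.3333 − 338.04 = 33.2933, i.e. 33.29 to two decimal places.
The strong-case type prefers to separate.

33.29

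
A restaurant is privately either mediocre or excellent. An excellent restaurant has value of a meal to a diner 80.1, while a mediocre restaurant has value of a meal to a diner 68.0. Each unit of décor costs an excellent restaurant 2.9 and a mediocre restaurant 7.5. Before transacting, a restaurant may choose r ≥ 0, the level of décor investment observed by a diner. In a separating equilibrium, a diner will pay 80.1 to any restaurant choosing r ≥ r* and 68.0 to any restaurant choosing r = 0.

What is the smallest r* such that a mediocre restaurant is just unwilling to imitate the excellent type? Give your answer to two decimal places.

1.61

A mediocre restaurant choosing r = 0 receives 68.0.
Imitating at r* instead would pay 80.1 at cost 7.5·r*, netting 80.1 − 7.5·r*.
Indifference: 68.0 = 80.1 − 7.5·r*, so r* = (80.1 − 68.0) / 7.5 ≈ 1.61.
This is the mediocre type's binding incentive-compatibility constraint; any r ≥ 1.61 sustains separation on that side.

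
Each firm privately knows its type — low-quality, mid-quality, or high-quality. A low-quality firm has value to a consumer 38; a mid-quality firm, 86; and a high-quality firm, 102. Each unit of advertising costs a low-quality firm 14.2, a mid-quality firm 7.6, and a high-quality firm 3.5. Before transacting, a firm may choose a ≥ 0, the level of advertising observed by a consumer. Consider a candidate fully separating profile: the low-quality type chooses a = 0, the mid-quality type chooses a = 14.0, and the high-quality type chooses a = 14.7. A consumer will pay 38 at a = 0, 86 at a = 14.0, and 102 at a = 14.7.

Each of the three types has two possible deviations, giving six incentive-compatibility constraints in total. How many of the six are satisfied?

4

Mid-quality (own payoff 86 − 7.6×14.0 = -20.4): to a=0 gives 38 → profitable ✗; to a=14.7 gives 102 − 7.6×14.7 = -9.72 → profitable ✗.
Low-quality (own payoff 38): to a=14.0 gives 86 − 14.2×14.0 = -112.8 → no gain ✓; to a=14.7 gives 102 − 14.2×14.7 = -106.74 → no gain ✓.
High-quality (own payoff 102 − 3.5×14.7 = 50.55): to a=0 gives 38 → no gain ✓; to a=14.0 gives 86 − 3.5×14.0 = 37 → no gain ✓.
4 of the 6 constraints hold; not an equilibrium.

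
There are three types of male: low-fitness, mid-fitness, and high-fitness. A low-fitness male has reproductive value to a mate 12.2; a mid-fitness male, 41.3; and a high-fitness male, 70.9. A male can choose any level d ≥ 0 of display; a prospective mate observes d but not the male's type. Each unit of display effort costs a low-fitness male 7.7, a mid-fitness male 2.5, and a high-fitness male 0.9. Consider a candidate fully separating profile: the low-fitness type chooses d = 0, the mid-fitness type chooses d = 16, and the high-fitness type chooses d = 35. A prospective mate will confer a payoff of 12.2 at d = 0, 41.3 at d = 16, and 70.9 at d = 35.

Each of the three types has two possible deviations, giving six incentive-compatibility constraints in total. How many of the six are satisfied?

5

Mid-fitness (own payoff 41.3 − 2.5×16 = 1.3): to d=0 gives 12.2 → profitable ✗; to d=35 gives 70.9 − 2.5×35 = -16.6 → no gain ✓.
High-fitness (own payoff 70.9 − 0.9×35 = 39.4): to d=0 gives 12.2 → no gain ✓; to d=16 gives 41.3 − 0.9×16 = 26.9 → no gain ✓.
Low-fitness (own payoff 12.2): to d=16 gives 41.3 − 7.7×16 = -81.9 → no gain ✓; to d=35 gives 70.9 − 7.7×35 = -198.6 → no gain ✓.
5 of the 6 constraints hold; not an equilibrium.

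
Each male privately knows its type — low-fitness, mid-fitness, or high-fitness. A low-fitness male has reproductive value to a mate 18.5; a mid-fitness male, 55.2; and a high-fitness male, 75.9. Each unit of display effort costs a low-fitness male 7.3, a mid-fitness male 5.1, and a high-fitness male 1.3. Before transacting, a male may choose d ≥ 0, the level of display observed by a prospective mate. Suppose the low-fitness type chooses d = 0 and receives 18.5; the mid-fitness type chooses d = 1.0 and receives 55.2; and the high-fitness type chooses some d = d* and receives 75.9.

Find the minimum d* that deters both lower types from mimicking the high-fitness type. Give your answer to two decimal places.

7.86

Mid-fitness type (on-path payoff 55.2 − 5.1×1.0 = 50.1) won't mimic when 50.1 ≥ 75.9 − 5.1·d*, i.e. d* ≥ 5.06.
Low-fitness type (on-path payoff 18.5) won't mimic when 18.5 ≥ 75.9 − 7.3·d*, i.e. d* ≥ 7.86.
Both must hold, so d* = max(7.86, 5.06) = 7.86. The low-fitness type's constraint binds.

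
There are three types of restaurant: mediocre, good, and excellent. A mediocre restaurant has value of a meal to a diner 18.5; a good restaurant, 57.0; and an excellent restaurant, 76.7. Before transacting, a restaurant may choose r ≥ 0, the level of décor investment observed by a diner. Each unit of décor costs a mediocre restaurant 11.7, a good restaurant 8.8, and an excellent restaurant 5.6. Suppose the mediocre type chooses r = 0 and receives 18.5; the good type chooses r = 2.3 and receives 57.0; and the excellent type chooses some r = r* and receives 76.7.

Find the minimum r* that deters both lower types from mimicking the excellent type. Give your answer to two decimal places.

4.97

Mediocre type (on-path payoff 18.5) won't mimic when 18.5 ≥ 76.7 − 11.7·r*, i.e. r* ≥ 4.97.
Good type (on-path payoff 57.0 − 8.8×2.3 = 36.76) won't mimic when 36.76 ≥ 76.7 − 8.8·r*, i.e. r* ≥ 4.54.
Both must hold, so r* = max(4.97, 4.54) = 4.97. The mediocre type's constraint binds.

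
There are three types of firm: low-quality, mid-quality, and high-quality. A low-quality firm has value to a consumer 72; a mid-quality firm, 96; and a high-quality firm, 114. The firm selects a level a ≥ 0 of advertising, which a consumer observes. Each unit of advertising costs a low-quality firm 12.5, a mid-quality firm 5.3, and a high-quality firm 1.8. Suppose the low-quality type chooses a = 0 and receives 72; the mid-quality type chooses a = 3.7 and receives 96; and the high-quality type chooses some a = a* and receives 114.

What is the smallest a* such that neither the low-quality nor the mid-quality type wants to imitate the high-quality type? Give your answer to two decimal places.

7.10

Mid-quality type (on-path payoff 96 − 5.3×3.7 = 76.39) won't mimic when 76.39 ≥ 114 − 5.3·a*, i.e. a* ≥ 7.10.
Low-quality type (on-path payoff 72) won't mimic when 72 ≥ 114 − 12.5·a*, i.e. a* ≥ 3.36.
Both must hold, so a* = max(3.36, 7.10) = 7.10. The mid-quality type's constraint binds.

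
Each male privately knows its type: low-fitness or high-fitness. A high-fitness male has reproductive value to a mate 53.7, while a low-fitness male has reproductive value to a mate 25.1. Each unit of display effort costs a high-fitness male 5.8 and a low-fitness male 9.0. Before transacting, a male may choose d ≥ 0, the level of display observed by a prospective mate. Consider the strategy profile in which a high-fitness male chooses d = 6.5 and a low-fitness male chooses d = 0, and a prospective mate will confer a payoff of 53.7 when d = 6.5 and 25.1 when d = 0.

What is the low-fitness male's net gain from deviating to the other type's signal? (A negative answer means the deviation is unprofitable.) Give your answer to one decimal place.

Playing d = 0 the low-fitness male receives 25.1.
Deviating to d = 6.5 brings payment 53.7 at cost 9.0 × 6.5 = 58.5, netting -4.8.
Gain from deviating: -4.8 − 25.1 = -29.9.
The gain is negative, so the low-fitness type's incentive-compatibility constraint is satisfied.

-29.9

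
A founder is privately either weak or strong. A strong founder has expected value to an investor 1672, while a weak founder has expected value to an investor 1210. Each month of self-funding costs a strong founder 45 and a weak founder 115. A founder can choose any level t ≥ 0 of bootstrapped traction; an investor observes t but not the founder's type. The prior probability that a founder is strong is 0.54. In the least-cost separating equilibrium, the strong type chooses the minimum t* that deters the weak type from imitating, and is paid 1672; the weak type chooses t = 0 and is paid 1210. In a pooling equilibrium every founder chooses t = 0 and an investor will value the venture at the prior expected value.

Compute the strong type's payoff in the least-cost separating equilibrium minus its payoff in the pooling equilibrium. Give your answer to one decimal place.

31.7

Least-cost separating signal: t* solves 1210 = 1672 − 115·t*, so t* = (1672 − 1210)/115 ≈ 4.0174.
Strong type's separating payoff: 1672 − 45 × t* = 1672 − 45 × (1672 − 1210)/115 = 1672 − 20790/115 ≈ 1491.217.
Pooling payoff: 0.54 × 1672 + 0.46 × 1210 = 1459.48.
Difference: 1491.217 − 1459.48 = 31.737, i.e. 31.7 to one decimal place.
The strong type prefers to separate.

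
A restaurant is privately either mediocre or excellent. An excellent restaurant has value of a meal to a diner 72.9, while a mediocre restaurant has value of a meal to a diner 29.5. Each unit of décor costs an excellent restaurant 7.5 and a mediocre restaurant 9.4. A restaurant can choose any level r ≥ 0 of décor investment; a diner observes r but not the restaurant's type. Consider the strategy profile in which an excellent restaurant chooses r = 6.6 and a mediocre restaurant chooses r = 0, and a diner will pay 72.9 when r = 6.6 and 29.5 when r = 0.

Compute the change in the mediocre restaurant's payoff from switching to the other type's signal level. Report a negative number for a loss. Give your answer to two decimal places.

-18.64

Playing r = 0 the mediocre restaurant receives 29.5.
Deviating to r = 6.6 brings payment 72.9 at cost 9.4 × 6.6 = 62.04, netting 10.86.
Gain from deviating: 10.86 − 29.5 = -18.64.
The gain is negative, so the mediocre type's incentive-compatibility constraint is satisfied.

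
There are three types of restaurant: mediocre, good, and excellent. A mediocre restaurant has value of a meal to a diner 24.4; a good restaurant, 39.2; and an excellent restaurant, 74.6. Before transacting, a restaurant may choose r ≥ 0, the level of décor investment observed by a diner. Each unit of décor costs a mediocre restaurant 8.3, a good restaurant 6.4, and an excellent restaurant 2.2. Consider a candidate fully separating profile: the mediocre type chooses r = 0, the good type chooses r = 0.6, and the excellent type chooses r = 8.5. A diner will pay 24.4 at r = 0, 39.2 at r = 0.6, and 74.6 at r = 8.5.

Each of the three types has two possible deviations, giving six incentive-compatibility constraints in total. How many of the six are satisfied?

Mediocre (own payoff 24.4): to r=0.6 gives 39.2 − 8.3×0.6 = 34.22 → profitable ✗; to r=8.5 gives 74.6 − 8.3×8.5 = 4.05 → no gain ✓.
Good (own payoff 39.2 − 6.4×0.6 = 35.36): to r=0 gives 24.4 → no gain ✓; to r=8.5 gives 74.6 − 6.4×8.5 = 20.2 → no gain ✓.
Excellent (own payoff 74.6 − 2.2×8.5 = 55.9): to r=0 gives 24.4 → no gain ✓; to r=0.6 gives 39.2 − 2.2×0.6 = 37.88 → no gain ✓.
5 of the 6 constraints hold; not an equilibrium.

5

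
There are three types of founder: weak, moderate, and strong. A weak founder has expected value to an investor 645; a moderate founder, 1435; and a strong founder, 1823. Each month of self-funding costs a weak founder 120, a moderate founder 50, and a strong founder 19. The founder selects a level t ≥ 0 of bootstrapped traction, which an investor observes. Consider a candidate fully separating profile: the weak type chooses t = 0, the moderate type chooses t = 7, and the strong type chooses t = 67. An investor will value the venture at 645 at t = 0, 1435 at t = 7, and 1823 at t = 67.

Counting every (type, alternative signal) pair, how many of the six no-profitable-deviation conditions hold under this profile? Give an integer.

Moderate (own payoff 1435 − 50×7 = 1085): to t=0 gives 645 → no gain ✓; to t=67 gives 1823 − 50×67 = -1527 → no gain ✓.
Weak (own payoff 645): to t=7 gives 1435 − 120×7 = 595 → no gain ✓; to t=67 gives 1823 − 120×67 = -6217 → no gain ✓.
Strong (own payoff 1823 − 19×67 = 550): to t=0 gives 645 → profitable ✗; to t=7 gives 1435 − 19×7 = 1302 → profitable ✗.
4 of the 6 constraints hold; not an equilibrium.

4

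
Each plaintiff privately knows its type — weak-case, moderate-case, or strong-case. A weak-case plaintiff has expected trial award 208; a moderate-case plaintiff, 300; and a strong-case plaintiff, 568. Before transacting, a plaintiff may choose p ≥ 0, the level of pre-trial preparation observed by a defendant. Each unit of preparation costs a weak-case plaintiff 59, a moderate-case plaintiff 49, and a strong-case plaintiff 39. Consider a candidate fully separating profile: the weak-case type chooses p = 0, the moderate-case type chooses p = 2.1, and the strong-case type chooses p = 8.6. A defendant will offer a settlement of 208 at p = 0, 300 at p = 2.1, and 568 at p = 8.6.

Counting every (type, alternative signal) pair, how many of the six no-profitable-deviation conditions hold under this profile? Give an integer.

Moderate-case (own payoff 300 − 49×2.1 = 197.1): to p=0 gives 208 → profitable ✗; to p=8.6 gives 568 − 49×8.6 = 146.6 → no gain ✓.
Strong-case (own payoff 568 − 39×8.6 = 232.6): to p=0 gives 208 → no gain ✓; to p=2.1 gives 300 − 39×2.1 = 218.1 → no gain ✓.
Weak-case (own payoff 208): to p=2.1 gives 300 − 59×2.1 = 176.1 → no gain ✓; to p=8.6 gives 568 − 59×8.6 = 60.6 → no gain ✓.
5 of the 6 constraints hold; not an equilibrium.

5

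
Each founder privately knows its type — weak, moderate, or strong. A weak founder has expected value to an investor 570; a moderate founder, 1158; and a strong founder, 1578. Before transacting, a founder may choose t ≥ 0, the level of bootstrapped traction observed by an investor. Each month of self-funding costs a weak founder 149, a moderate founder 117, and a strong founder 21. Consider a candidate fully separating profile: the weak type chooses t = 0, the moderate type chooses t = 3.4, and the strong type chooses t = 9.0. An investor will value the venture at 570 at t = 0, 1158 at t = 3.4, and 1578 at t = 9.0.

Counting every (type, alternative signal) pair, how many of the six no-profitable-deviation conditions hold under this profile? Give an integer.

5

Moderate (own payoff 1158 − 117×3.4 = 760.2): to t=0 gives 570 → no gain ✓; to t=9.0 gives 1578 − 117×9.0 = 525 → no gain ✓.
Strong (own payoff 1578 − 21×9.0 = 1389): to t=0 gives 570 → no gain ✓; to t=3.4 gives 1158 − 21×3.4 = 1086.6 → no gain ✓.
Weak (own payoff 570): to t=3.4 gives 1158 − 149×3.4 = 651.4 → profitable ✗; to t=9.0 gives 1578 − 149×9.0 = 237 → no gain ✓.
5 of the 6 constraints hold; not an equilibrium.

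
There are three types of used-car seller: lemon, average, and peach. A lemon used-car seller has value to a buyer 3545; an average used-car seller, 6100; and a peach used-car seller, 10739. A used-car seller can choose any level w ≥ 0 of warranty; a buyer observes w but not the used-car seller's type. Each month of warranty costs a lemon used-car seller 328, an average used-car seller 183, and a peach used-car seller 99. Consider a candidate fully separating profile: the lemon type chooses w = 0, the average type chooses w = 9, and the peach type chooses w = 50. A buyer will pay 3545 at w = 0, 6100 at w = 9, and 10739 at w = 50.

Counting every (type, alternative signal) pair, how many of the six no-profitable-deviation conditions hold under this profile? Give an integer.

Peach (own payoff 10739 − 99×50 = 5789): to w=0 gives 3545 → no gain ✓; to w=9 gives 6100 − 99×9 = 5209 → no gain ✓.
Lemon (own payoff 3545): to w=9 gives 6100 − 328×9 = 3148 → no gain ✓; to w=50 gives 10739 − 328×50 = -5661 → no gain ✓.
Average (own payoff 6100 − 183×9 = 4453): to w=0 gives 3545 → no gain ✓; to w=50 gives 10739 − 183×50 = 1589 → no gain ✓.
6 of the 6 constraints hold; this profile is a separating equilibrium.

6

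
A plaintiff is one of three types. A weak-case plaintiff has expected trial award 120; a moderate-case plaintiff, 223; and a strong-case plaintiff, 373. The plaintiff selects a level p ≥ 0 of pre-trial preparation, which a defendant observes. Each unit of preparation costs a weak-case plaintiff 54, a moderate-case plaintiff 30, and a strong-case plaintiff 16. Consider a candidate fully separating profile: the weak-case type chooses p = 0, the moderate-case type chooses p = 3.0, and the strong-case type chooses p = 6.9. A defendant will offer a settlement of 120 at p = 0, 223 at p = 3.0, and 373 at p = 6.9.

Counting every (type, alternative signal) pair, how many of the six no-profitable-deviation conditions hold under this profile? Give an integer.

5

Moderate-case (own payoff 223 − 30×3.0 = 133): to p=0 gives 120 → no gain ✓; to p=6.9 gives 373 − 30×6.9 = 166 → profitable ✗.
Strong-case (own payoff 373 − 16×6.9 = 262.6): to p=0 gives 120 → no gain ✓; to p=3.0 gives 223 − 16×3.0 = 175 → no gain ✓.
Weak-case (own payoff 120): to p=3.0 gives 223 − 54×3.0 = 61 → no gain ✓; to p=6.9 gives 373 − 54×6.9 = 0.4 → no gain ✓.
5 of the 6 constraints hold; not an equilibrium.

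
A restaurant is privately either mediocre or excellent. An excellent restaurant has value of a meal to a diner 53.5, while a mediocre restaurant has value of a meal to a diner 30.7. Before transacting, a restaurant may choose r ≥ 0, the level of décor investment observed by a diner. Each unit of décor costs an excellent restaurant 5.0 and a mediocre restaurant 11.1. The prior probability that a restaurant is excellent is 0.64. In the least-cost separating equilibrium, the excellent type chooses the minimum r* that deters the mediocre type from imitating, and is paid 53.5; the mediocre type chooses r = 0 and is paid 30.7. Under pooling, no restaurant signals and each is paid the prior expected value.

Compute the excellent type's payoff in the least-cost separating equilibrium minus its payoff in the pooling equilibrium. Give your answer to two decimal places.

Least-cost separating signal: r* solves 30.7 = 53.5 − 11.1·r*, so r* = (53.5 − 30.7)/11.1 ≈ 2.0541.
Excellent type's separating payoff: 53.5 − 5.0 × r* = 53.5 − 5.0 × (53.5 − 30.7)/11.1 = 53.5 − 114/11.1 ≈ 43.2297.
Pooling payoff: 0.64 × 53.5 + 0.36 × 30.7 = 45.292.
Difference: 43.2297 − 45.292 = -2.0623, i.e. -2.06 to two decimal places.
The excellent type would prefer the pooling outcome.

-2.06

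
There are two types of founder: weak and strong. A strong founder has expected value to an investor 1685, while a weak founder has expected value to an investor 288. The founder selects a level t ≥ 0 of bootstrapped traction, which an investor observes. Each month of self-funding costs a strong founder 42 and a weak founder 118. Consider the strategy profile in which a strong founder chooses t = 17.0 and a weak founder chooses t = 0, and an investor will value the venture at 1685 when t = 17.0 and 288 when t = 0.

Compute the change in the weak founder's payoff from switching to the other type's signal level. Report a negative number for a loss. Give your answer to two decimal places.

-609.00

Playing t = 0 the weak founder receives 288.
Deviating to t = 17.0 brings payment 1685 at cost 118 × 17.0 = 2006, netting -321.
Gain from deviating: -321 − 288 = -609.00.
The gain is negative, so the weak type's incentive-compatibility constraint is satisfied.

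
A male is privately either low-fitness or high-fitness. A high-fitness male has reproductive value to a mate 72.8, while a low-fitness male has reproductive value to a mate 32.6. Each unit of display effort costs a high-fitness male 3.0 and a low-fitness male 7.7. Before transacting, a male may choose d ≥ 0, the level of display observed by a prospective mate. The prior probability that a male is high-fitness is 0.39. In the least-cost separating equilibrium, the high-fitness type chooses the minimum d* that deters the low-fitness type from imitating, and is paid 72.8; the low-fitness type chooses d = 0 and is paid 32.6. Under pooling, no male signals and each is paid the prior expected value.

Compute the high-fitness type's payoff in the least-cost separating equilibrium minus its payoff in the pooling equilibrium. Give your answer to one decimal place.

8.9

Least-cost separating signal: d* solves 32.6 = 72.8 − 7.7·d*, so d* = (72.8 − 32.6)/7.7 ≈ 5.2208.
High-fitness type's separating payoff: 72.8 − 3.0 × d* = 72.8 − 3.0 × (72.8 − 32.6)/7.7 = 72.8 − 120.6/7.7 ≈ 57.138.
Pooling payoff: 0.39 × 72.8 + 0.61 × 32.6 = 48.278.
Difference: 57.138 − 48.278 = 8.86, i.e. 8.9 to one decimal place.
The high-fitness type prefers to separate.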